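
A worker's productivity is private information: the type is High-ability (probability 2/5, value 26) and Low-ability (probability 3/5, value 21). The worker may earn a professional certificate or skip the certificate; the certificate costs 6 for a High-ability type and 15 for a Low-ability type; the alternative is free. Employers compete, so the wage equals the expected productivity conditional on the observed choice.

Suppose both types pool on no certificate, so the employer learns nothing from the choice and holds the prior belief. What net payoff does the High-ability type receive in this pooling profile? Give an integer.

23

Pooled wage = 2/5·26 + 3/5·21 = 23.
High-ability pays no cost for no certificate, so net payoff = 23.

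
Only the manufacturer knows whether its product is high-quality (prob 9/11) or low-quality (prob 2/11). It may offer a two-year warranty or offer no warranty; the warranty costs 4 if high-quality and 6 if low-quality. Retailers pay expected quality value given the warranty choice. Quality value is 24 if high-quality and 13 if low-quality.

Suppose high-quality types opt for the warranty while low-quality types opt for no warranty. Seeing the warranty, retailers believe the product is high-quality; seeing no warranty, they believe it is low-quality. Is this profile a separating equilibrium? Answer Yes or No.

No

Under these beliefs, the warranty earns price 24 and no warranty earns price 13.
high-quality: the warranty nets 24 − 4 = 20; no warranty nets 13. high-quality prefers the warranty.
low-quality: the warranty nets 24 − 6 = 18; no warranty nets 13. low-quality would deviate to the warranty.
low-quality has a profitable deviation, so the profile is not an equilibrium.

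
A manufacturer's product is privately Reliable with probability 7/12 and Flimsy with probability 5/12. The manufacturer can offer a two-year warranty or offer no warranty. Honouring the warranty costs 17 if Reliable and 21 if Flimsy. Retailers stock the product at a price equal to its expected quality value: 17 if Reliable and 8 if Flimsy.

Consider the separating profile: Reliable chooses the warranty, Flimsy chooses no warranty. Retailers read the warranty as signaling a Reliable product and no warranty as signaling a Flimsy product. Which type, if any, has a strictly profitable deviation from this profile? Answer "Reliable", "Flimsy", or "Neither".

Reliable

The warranty pays 17; no warranty pays 8.
Reliable: assigned the warranty, nets 17 − 17 = 0; deviating to no warranty nets 8.
Flimsy: assigned no warranty, nets 8; deviating to the warranty nets 17 − 21 = -4.
The Reliable type gains 8 by deviating.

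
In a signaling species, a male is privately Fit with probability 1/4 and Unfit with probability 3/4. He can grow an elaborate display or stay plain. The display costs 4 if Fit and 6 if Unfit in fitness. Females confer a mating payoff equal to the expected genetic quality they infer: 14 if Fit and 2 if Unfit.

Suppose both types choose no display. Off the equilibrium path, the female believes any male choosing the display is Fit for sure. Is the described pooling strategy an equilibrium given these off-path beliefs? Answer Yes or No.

No

On path, the female holds the prior and pays 1/4·14 + 3/4·2 = 5. Off path (the display), believing Fit, it pays 14.
Fit: no display nets 5; the display nets 14 − 4 = 10. Fit would deviate.
Unfit: no display nets 5; the display nets 14 − 6 = 8. Unfit would deviate.
A type deviates, so pooling fails.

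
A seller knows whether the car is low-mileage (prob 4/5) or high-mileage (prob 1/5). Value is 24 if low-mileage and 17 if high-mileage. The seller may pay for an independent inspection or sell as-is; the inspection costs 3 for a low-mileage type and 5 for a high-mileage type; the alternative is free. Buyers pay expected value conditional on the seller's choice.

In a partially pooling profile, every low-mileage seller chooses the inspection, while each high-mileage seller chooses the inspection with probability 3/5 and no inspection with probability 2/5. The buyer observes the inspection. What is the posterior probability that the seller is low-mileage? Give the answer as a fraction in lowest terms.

P(the inspection) = (4/5)·1 + (1/5)·(3/5) = 23/25.
By Bayes' rule, P(low-mileage | the inspection) = (4/5) / (23/25) = 20/23.

20/23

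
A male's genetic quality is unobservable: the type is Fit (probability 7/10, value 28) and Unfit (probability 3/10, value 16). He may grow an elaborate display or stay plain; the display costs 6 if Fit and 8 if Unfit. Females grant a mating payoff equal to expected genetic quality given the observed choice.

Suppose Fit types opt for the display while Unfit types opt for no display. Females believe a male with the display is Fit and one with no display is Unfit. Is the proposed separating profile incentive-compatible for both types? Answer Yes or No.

Under these beliefs, the display earns mating payoff 28 and no display earns mating payoff 16.
Fit: the display nets 28 − 6 = 22; no display nets 16. Fit prefers the display.
Unfit: the display nets 28 − 8 = 20; no display nets 16. Unfit would deviate to the display.
Unfit has a profitable deviation, so the profile is not an equilibrium.

No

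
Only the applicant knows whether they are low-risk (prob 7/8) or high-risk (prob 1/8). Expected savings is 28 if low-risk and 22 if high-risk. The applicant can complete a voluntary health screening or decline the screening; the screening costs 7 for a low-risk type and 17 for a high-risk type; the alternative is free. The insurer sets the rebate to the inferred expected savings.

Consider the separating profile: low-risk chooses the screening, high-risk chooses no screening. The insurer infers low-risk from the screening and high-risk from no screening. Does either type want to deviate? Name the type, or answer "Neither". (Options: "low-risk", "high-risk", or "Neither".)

low-risk

The screening pays 28; no screening pays 22.
low-risk: assigned the screening, nets 28 − 7 = 21; deviating to no screening nets 22.
high-risk: assigned no screening, nets 22; deviating to the screening nets 28 − 17 = 11.
The low-risk type gains 1 by deviating.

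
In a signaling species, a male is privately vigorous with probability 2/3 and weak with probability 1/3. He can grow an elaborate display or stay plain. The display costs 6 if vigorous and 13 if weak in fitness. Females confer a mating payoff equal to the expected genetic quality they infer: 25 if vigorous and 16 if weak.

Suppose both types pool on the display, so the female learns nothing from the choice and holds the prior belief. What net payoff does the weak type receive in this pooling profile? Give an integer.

9

Pooled mating payoff = 2/3·25 + 1/3·16 = 22.
weak pays cost 13 for the display, so net payoff = 22 − 13 = 9.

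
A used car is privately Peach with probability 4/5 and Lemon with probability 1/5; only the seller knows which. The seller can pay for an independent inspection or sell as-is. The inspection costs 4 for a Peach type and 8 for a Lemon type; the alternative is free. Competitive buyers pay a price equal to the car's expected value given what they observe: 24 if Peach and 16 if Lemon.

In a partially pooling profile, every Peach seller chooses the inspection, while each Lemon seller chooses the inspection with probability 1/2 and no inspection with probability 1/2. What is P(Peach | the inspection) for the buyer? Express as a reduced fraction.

8/9

P(the inspection) = (4/5)·1 + (1/5)·(1/2) = 9/10.
By Bayes' rule, P(Peach | the inspection) = (4/5) / (9/10) = 8/9.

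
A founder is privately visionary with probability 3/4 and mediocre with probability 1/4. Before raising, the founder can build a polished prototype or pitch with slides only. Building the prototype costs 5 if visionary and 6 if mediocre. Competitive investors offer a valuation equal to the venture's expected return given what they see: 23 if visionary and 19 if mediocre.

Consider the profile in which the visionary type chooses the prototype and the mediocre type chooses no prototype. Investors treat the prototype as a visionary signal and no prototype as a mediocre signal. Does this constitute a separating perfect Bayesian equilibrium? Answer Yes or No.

Under these beliefs, the prototype earns valuation 23 and no prototype earns valuation 19.
visionary: the prototype nets 23 − 5 = 18; no prototype nets 19. visionary would deviate to no prototype.
mediocre: the prototype nets 23 − 6 = 17; no prototype nets 19. mediocre prefers no prototype.
visionary has a profitable deviation, so the profile is not an equilibrium.

No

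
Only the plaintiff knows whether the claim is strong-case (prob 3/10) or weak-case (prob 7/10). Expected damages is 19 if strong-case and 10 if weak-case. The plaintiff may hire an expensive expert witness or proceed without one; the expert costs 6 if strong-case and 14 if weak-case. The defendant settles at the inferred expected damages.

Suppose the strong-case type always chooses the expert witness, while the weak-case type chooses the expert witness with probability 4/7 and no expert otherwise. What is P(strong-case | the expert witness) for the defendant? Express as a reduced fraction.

3/7

P(the expert witness) = (3/10)·1 + (7/10)·(4/7) = 7/10.
By Bayes' rule, P(strong-case | the expert witness) = (3/10) / (7/10) = 3/7.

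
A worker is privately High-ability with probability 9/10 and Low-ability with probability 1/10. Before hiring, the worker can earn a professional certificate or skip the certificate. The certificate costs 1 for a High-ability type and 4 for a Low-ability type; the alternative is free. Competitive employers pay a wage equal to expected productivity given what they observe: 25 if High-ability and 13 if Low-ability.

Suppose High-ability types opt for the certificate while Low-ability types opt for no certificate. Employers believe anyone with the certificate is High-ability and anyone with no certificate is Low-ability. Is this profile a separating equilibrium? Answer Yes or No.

No

Under these beliefs, the certificate earns wage 25 and no certificate earns wage 13.
High-ability: the certificate nets 25 − 1 = 24; no certificate nets 13. High-ability prefers the certificate.
Low-ability: the certificate nets 25 − 4 = 21; no certificate nets 13. Low-ability would deviate to the certificate.
Low-ability has a profitable deviation, so the profile is not an equilibrium.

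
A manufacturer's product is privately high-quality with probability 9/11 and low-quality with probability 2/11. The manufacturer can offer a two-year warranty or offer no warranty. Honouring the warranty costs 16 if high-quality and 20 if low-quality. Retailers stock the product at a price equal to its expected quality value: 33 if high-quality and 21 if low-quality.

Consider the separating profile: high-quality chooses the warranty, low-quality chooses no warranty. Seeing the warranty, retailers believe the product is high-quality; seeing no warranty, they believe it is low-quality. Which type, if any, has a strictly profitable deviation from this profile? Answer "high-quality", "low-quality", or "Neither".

high-quality

The warranty pays 33; no warranty pays 21.
high-quality: assigned the warranty, nets 33 − 16 = 17; deviating to no warranty nets 21.
low-quality: assigned no warranty, nets 21; deviating to the warranty nets 33 − 20 = 13.
The high-quality type gains 4 by deviating.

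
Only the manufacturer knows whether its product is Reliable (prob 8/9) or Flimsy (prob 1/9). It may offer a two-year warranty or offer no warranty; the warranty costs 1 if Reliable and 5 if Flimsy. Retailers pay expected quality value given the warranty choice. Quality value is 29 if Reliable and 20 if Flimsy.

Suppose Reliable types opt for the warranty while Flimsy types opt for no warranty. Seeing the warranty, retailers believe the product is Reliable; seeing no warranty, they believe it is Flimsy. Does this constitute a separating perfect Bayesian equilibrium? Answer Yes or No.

Under these beliefs, the warranty earns price 29 and no warranty earns price 20.
Reliable: the warranty nets 29 − 1 = 28; no warranty nets 20. Reliable prefers the warranty.
Flimsy: the warranty nets 29 − 5 = 24; no warranty nets 20. Flimsy would deviate to the warranty.
Flimsy has a profitable deviation, so the profile is not an equilibrium.

No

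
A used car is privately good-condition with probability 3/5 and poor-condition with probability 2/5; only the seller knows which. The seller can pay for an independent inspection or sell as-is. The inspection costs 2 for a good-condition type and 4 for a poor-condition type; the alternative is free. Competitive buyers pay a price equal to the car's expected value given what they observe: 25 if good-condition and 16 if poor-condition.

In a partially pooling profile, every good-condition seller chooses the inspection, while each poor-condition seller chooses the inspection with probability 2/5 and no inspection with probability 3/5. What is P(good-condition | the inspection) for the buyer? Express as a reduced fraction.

P(the inspection) = (3/5)·1 + (2/5)·(2/5) = 19/25.
By Bayes' rule, P(good-condition | the inspection) = (3/5) / (19/25) = 15/19.

15/19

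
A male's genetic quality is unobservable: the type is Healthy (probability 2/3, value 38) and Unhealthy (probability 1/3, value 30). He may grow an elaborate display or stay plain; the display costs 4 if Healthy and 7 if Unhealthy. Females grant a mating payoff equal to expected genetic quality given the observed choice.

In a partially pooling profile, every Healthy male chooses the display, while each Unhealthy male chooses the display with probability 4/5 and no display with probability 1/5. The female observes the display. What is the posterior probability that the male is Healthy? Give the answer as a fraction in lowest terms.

5/7

P(the display) = (2/3)·1 + (1/3)·(4/5) = 14/15.
By Bayes' rule, P(Healthy | the display) = (2/3) / (14/15) = 5/7.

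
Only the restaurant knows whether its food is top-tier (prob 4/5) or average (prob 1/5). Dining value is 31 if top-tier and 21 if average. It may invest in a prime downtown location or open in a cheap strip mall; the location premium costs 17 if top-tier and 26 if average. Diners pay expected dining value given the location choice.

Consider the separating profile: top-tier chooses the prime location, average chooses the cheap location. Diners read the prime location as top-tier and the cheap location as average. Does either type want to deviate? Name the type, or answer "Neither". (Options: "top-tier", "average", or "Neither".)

The prime location pays 31; the cheap location pays 21.
top-tier: assigned the prime location, nets 31 − 17 = 14; deviating to the cheap location nets 21.
average: assigned the cheap location, nets 21; deviating to the prime location nets 31 − 26 = 5.
The top-tier type gains 7 by deviating.

top-tier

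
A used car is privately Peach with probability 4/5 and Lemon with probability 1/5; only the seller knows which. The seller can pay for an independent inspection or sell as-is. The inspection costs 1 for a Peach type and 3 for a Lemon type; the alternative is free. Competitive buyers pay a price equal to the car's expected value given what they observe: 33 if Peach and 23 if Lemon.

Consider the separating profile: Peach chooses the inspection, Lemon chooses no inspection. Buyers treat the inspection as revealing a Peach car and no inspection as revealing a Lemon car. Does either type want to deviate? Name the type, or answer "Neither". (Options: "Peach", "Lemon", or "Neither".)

Lemon

The inspection pays 33; no inspection pays 23.
Peach: assigned the inspection, nets 33 − 1 = 32; deviating to no inspection nets 23.
Lemon: assigned no inspection, nets 23; deviating to the inspection nets 33 − 3 = 30.
The Lemon type gains 7 by deviating.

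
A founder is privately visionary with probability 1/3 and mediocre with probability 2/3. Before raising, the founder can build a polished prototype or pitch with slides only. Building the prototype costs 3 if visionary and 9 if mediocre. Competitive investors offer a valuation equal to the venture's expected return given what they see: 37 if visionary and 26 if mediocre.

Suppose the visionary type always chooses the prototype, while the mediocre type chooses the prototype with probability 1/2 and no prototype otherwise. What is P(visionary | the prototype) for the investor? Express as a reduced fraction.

P(the prototype) = (1/3)·1 + (2/3)·(1/2) = 2/3.
By Bayes' rule, P(visionary | the prototype) = (1/3) / (2/3) = 1/2.

1/2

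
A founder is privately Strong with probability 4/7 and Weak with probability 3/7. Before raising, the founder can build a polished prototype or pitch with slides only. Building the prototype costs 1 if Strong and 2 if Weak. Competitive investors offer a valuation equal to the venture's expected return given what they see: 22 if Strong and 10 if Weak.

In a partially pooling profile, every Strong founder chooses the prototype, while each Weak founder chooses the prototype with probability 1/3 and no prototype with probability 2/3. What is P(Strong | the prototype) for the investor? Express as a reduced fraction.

4/5

P(the prototype) = (4/7)·1 + (3/7)·(1/3) = 5/7.
By Bayes' rule, P(Strong | the prototype) = (4/7) / (5/7) = 4/5.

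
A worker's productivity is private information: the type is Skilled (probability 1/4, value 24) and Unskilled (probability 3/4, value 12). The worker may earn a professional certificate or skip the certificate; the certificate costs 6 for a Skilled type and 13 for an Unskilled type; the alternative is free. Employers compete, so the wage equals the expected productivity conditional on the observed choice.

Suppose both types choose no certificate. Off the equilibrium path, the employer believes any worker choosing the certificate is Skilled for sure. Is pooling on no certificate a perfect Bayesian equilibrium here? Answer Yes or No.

No

On path, the employer holds the prior and pays 1/4·24 + 3/4·12 = 15. Off path (the certificate), believing Skilled, it pays 24.
Skilled: no certificate nets 15; the certificate nets 24 − 6 = 18. Skilled would deviate.
Unskilled: no certificate nets 15; the certificate nets 24 − 13 = 11. Unskilled stays.
A type deviates, so pooling fails.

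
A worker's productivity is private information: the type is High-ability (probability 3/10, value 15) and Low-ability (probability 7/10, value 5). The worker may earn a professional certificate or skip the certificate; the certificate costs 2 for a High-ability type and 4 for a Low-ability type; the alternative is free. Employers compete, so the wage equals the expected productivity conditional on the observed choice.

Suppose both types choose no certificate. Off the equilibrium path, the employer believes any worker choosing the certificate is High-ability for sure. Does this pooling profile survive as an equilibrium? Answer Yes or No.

On path, the employer holds the prior and pays 3/10·15 + 7/10·5 = 8. Off path (the certificate), believing High-ability, it pays 15.
High-ability: no certificate nets 8; the certificate nets 15 − 2 = 13. High-ability would deviate.
Low-ability: no certificate nets 8; the certificate nets 15 − 4 = 11. Low-ability would deviate.
A type deviates, so pooling fails.

No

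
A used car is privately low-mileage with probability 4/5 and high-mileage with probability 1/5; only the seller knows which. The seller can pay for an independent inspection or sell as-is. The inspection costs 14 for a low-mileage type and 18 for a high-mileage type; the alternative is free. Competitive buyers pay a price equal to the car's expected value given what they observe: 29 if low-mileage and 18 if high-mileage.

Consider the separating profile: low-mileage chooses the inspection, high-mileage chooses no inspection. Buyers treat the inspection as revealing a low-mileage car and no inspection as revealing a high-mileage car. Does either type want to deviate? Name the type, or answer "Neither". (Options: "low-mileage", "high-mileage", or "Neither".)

low-mileage

The inspection pays 29; no inspection pays 18.
low-mileage: assigned the inspection, nets 29 − 14 = 15; deviating to no inspection nets 18.
high-mileage: assigned no inspection, nets 18; deviating to the inspection nets 29 − 18 = 11.
The low-mileage type gains 3 by deviating.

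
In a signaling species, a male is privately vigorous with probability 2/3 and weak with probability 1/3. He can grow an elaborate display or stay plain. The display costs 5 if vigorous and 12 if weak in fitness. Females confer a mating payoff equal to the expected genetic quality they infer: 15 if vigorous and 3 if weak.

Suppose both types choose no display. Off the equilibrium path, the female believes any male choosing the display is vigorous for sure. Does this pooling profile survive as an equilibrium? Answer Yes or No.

On path, the female holds the prior and pays 2/3·15 + 1/3·3 = 11. Off path (the display), believing vigorous, it pays 15.
vigorous: no display nets 11; the display nets 15 − 5 = 10. vigorous stays.
weak: no display nets 11; the display nets 15 − 12 = 3. weak stays.
No type deviates, so pooling is sustained.

Yes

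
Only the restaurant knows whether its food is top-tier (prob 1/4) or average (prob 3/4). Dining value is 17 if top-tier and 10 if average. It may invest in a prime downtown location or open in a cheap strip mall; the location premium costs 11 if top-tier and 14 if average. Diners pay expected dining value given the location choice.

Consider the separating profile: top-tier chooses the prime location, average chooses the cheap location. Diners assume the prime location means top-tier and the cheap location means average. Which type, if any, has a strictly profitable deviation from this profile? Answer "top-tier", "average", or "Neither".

The prime location pays 17; the cheap location pays 10.
top-tier: assigned the prime location, nets 17 − 11 = 6; deviating to the cheap location nets 10.
average: assigned the cheap location, nets 10; deviating to the prime location nets 17 − 14 = 3.
The top-tier type gains 4 by deviating.

top-tier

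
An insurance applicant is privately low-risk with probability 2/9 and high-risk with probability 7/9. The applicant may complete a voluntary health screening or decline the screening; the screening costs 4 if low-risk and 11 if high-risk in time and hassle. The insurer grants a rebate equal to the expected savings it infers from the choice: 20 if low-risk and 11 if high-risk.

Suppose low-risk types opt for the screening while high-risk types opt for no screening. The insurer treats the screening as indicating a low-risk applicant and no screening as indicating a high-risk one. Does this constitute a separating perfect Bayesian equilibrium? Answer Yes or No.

Yes

Under these beliefs, the screening earns rebate 20 and no screening earns rebate 11.
low-risk: the screening nets 20 − 4 = 16; no screening nets 11. low-risk prefers the screening.
high-risk: the screening nets 20 − 11 = 9; no screening nets 11. high-risk prefers no screening.
Neither type deviates, so the separating profile is an equilibrium.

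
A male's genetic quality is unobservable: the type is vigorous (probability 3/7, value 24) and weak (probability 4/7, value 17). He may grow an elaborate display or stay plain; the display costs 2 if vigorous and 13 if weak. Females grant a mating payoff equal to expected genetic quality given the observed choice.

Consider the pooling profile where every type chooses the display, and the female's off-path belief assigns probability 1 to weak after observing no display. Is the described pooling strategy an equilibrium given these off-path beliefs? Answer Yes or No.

No

On path, the female holds the prior and pays 3/7·24 + 4/7·17 = 20. Off path (no display), believing weak, it pays 17.
vigorous: the display nets 20 − 2 = 18; no display nets 17. vigorous stays.
weak: the display nets 20 − 13 = 7; no display nets 17. weak would deviate.
A type deviates, so pooling fails.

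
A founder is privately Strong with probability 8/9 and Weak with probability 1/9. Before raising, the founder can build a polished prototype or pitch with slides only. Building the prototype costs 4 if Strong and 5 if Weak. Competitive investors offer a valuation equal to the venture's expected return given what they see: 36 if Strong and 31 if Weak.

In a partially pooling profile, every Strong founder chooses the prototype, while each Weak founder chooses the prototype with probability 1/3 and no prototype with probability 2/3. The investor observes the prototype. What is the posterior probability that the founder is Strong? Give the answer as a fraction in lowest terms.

24/25

P(the prototype) = (8/9)·1 + (1/9)·(1/3) = 25/27.
By Bayes' rule, P(Strong | the prototype) = (8/9) / (25/27) = 24/25.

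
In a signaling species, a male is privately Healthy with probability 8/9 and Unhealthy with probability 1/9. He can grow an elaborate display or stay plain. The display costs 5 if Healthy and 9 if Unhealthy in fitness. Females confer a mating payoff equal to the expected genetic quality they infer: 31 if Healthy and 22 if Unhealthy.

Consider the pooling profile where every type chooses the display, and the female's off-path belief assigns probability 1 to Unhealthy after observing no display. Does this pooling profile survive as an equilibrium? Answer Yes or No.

On path, the female holds the prior and pays 8/9·31 + 1/9·22 = 30. Off path (no display), believing Unhealthy, it pays 22.
Healthy: the display nets 30 − 5 = 25; no display nets 22. Healthy stays.
Unhealthy: the display nets 30 − 9 = 21; no display nets 22. Unhealthy would deviate.
A type deviates, so pooling fails.

No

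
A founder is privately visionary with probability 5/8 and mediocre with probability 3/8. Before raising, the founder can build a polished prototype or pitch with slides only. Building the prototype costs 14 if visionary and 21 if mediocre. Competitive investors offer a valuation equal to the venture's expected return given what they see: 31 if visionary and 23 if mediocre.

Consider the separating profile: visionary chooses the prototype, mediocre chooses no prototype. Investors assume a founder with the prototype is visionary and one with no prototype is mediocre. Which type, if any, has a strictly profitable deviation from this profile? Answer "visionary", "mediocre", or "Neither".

The prototype pays 31; no prototype pays 23.
visionary: assigned the prototype, nets 31 − 14 = 17; deviating to no prototype nets 23.
mediocre: assigned no prototype, nets 23; deviating to the prototype nets 31 − 21 = 10.
The visionary type gains 6 by deviating.

visionary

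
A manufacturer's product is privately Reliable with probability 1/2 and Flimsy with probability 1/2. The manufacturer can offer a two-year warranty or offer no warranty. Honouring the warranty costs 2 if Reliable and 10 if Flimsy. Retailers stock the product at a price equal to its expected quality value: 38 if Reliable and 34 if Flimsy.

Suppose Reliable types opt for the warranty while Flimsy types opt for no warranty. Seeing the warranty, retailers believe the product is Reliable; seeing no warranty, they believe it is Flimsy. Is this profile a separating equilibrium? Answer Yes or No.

Yes

Under these beliefs, the warranty earns price 38 and no warranty earns price 34.
Reliable: the warranty nets 38 − 2 = 36; no warranty nets 34. Reliable prefers the warranty.
Flimsy: the warranty nets 38 − 10 = 28; no warranty nets 34. Flimsy prefers no warranty.
Neither type deviates, so the separating profile is an equilibrium.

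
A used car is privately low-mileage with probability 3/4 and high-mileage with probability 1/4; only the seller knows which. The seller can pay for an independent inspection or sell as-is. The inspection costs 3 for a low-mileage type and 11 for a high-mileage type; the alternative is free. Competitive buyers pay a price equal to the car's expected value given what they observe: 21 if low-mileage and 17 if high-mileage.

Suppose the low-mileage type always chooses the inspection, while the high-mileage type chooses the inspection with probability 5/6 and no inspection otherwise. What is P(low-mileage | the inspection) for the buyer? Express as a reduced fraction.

P(the inspection) = (3/4)·1 + (1/4)·(5/6) = 23/24.
By Bayes' rule, P(low-mileage | the inspection) = (3/4) / (23/24) = 18/23.

18/23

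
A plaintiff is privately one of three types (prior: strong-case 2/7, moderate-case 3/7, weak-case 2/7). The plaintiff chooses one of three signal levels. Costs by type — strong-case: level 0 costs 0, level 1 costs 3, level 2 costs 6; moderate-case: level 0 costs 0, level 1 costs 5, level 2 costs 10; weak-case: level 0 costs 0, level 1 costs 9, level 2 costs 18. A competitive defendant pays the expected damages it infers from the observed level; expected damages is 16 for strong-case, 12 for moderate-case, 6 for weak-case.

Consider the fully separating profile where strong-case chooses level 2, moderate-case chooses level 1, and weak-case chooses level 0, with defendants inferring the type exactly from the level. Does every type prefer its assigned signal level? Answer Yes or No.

Separating settlements: level 2 → 16, level 1 → 12, level 0 → 6.
strong-case (assigned level 2): level 0: 6 − 0 = 6; level 1: 12 − 3 = 9; level 2: 16 − 6 = 10. strong-case stays.
moderate-case (assigned level 1): level 0: 6 − 0 = 6; level 1: 12 − 5 = 7; level 2: 16 − 10 = 6. moderate-case stays.
weak-case (assigned level 0): level 0: 6 − 0 = 6; level 1: 12 − 9 = 3; level 2: 16 − 18 = -2. weak-case stays.
Every type prefers its assigned level; separation holds.

Yes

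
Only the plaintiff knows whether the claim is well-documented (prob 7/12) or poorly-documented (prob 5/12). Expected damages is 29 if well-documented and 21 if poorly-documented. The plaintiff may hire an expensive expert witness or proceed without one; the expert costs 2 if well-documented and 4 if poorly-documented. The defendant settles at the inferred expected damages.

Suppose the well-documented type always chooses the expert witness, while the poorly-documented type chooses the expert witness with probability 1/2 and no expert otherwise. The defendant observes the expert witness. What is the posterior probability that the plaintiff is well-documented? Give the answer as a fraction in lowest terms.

P(the expert witness) = (7/12)·1 + (5/12)·(1/2) = 19/24.
By Bayes' rule, P(well-documented | the expert witness) = (7/12) / (19/24) = 14/19.

14/19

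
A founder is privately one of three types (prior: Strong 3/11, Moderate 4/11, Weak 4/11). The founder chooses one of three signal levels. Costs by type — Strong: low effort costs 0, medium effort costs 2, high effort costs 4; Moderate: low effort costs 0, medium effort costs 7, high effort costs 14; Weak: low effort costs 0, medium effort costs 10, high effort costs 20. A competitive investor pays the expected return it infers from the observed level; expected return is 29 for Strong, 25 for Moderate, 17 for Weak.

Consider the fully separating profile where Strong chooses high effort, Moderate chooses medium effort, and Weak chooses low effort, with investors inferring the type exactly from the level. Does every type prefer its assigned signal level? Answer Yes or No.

Yes

Separating valuations: high effort → 29, medium effort → 25, low effort → 17.
Strong (assigned high effort): low effort: 17 − 0 = 17; medium effort: 25 − 2 = 23; high effort: 29 − 4 = 25. Strong stays.
Moderate (assigned medium effort): low effort: 17 − 0 = 17; medium effort: 25 − 7 = 18; high effort: 29 − 14 = 15. Moderate stays.
Weak (assigned low effort): low effort: 17 − 0 = 17; medium effort: 25 − 10 = 15; high effort: 29 − 20 = 9. Weak stays.
Every type prefers its assigned level; separation holds.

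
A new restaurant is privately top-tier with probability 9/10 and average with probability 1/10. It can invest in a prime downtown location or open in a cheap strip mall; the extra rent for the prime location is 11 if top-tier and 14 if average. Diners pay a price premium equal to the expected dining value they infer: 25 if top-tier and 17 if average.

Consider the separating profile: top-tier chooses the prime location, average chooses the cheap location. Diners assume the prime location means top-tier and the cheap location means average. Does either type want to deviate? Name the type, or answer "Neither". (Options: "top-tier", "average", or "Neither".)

The prime location pays 25; the cheap location pays 17.
top-tier: assigned the prime location, nets 25 − 11 = 14; deviating to the cheap location nets 17.
average: assigned the cheap location, nets 17; deviating to the prime location nets 25 − 14 = 11.
The top-tier type gains 3 by deviating.

top-tier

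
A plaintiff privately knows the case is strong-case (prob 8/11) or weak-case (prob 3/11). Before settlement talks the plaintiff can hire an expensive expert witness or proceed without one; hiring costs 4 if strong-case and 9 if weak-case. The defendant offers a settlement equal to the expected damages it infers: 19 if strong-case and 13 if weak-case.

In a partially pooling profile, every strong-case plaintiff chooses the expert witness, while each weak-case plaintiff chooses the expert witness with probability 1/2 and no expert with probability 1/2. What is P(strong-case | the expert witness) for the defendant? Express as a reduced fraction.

P(the expert witness) = (8/11)·1 + (3/11)·(1/2) = 19/22.
By Bayes' rule, P(strong-case | the expert witness) = (8/11) / (19/22) = 16/19.

16/19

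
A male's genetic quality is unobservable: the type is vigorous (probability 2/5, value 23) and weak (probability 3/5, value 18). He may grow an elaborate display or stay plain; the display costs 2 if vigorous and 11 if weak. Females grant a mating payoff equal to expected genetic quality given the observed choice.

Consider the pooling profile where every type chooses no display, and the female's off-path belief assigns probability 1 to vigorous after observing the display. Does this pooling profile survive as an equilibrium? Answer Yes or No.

On path, the female holds the prior and pays 2/5·23 + 3/5·18 = 20. Off path (the display), believing vigorous, it pays 23.
vigorous: no display nets 20; the display nets 23 − 2 = 21. vigorous would deviate.
weak: no display nets 20; the display nets 23 − 11 = 12. weak stays.
A type deviates, so pooling fails.

No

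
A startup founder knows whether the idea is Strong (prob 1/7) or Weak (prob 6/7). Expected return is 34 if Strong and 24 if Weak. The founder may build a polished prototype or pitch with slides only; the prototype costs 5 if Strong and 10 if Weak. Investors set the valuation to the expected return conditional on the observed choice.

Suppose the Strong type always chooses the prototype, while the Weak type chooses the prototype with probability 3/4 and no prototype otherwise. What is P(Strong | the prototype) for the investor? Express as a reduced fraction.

2/11

P(the prototype) = (1/7)·1 + (6/7)·(3/4) = 11/14.
By Bayes' rule, P(Strong | the prototype) = (1/7) / (11/14) = 2/11.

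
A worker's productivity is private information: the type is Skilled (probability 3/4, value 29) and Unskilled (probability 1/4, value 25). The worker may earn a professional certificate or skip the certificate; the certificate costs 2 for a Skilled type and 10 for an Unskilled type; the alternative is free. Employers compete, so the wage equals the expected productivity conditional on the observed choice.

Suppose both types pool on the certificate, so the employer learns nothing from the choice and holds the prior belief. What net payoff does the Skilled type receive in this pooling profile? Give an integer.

Pooled wage = 3/4·29 + 1/4·25 = 28.
Skilled pays cost 2 for the certificate, so net payoff = 28 − 2 = 26.

26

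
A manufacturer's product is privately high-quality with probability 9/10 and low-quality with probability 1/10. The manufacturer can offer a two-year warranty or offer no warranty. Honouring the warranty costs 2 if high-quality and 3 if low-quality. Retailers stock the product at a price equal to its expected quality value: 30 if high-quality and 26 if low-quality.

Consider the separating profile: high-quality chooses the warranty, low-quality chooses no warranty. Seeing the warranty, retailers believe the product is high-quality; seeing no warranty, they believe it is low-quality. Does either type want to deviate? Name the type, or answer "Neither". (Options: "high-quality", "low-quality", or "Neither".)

The warranty pays 30; no warranty pays 26.
high-quality: assigned the warranty, nets 30 − 2 = 28; deviating to no warranty nets 26.
low-quality: assigned no warranty, nets 26; deviating to the warranty nets 30 − 3 = 27.
The low-quality type gains 1 by deviating.

low-quality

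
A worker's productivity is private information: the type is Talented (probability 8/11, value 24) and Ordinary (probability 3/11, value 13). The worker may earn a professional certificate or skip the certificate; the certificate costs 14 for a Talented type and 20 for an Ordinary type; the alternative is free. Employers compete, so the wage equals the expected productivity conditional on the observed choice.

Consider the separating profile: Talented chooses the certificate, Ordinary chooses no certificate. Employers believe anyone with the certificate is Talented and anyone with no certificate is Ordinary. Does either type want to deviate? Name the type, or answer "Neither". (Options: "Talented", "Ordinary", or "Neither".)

Talented

The certificate pays 24; no certificate pays 13.
Talented: assigned the certificate, nets 24 − 14 = 10; deviating to no certificate nets 13.
Ordinary: assigned no certificate, nets 13; deviating to the certificate nets 24 − 20 = 4.
The Talented type gains 3 by deviating.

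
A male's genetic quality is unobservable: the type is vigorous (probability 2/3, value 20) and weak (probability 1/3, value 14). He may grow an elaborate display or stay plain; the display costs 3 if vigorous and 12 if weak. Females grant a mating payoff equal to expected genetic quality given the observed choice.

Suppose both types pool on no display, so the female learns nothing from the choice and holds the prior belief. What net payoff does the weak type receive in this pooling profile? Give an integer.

Pooled mating payoff = 2/3·20 + 1/3·14 = 18.
weak pays no cost for no display, so net payoff = 18.

18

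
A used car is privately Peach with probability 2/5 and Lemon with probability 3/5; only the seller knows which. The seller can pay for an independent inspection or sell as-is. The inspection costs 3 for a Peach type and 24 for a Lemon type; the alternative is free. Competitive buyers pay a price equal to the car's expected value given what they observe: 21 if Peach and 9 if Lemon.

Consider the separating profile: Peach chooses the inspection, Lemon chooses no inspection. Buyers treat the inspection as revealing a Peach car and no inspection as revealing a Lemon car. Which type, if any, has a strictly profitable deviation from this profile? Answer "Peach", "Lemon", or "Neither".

The inspection pays 21; no inspection pays 9.
Peach: assigned the inspection, nets 21 − 3 = 18; deviating to no inspection nets 9.
Lemon: assigned no inspection, nets 9; deviating to the inspection nets 21 − 24 = -3.
Both types strictly prefer their assigned action; no profitable deviation.

Neither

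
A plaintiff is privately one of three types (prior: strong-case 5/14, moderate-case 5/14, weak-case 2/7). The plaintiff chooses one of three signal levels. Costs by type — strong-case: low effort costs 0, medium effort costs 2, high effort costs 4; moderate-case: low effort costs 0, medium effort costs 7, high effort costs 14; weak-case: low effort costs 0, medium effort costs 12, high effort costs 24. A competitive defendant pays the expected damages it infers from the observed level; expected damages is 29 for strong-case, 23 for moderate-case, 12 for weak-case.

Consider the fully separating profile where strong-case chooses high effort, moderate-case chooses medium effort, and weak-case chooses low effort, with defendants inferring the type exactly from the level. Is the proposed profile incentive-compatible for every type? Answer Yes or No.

Yes

Separating settlements: high effort → 29, medium effort → 23, low effort → 12.
strong-case (assigned high effort): low effort: 12 − 0 = 12; medium effort: 23 − 2 = 21; high effort: 29 − 4 = 25. strong-case stays.
moderate-case (assigned medium effort): low effort: 12 − 0 = 12; medium effort: 23 − 7 = 16; high effort: 29 − 14 = 15. moderate-case stays.
weak-case (assigned low effort): low effort: 12 − 0 = 12; medium effort: 23 − 12 = 11; high effort: 29 − 24 = 5. weak-case stays.
Every type prefers its assigned level; separation holds.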